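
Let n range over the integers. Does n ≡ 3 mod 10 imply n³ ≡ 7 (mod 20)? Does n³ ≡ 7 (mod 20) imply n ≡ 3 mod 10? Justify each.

(⇒) This fails: take n = 13. Then 13 ≡ 3 (mod 10), but 13³ = 2197 ≡ 17 (mod 20), not 7.

(⇐) Conversely, the residues r modulo 20 with r³ ≡ 7 (mod 20) are exactly {3}, and each is ≡ 3 (mod 10).

The forward direction fails; the converse holds.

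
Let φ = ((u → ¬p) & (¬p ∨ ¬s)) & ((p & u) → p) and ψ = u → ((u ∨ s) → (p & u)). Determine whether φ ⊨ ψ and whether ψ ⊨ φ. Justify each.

(⟹) This fails. Under s = F, p = F, u = T, the left side is true but the right side is false.

(⟸) This fails. Under s = T, p = T, u = F, the left side is false but the right side is true.

Neither implication holds.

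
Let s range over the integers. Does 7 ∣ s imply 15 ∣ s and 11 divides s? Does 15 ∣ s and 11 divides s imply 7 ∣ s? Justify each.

Both directions fail.

(⇒) This fails: take s = 7. Certainly 7 ∣ 7, but 15 ∤ 7.

(⇐) This fails: take s = 165. Both 15 ∣ 165 and 11 ∣ 165, yet 165 is not a multiple of 7 (since 165 = 23·7 + 4), so 7 ∤ 165.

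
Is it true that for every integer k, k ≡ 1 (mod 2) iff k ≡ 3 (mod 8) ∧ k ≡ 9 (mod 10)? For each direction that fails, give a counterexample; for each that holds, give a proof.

Only the reverse direction holds.

[⇒] This fails: k = 1 gives 1 ≡ 1 (mod 2) but 1 ≡ 1 (mod 8), so the conjunction on the right does not hold.

[⇐] Conversely, if k ≡ 3 (mod 8) and k ≡ 9 (mod 10), then by the Chinese remainder theorem k ≡ 19 (mod 40). Since 19 ≡ 1 (mod 2) and 2 ∣ 40, we get k ≡ 1 (mod 2).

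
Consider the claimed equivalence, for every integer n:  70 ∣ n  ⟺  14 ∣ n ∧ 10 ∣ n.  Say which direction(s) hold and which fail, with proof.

Both implications hold.

[⇒] If 70 ∣ n, write n = 70q. Since 70 = 5·14, n = 14·(5q), so 14 ∣ n; and since 70 = 7·10, n = 10·(7q), so 10 ∣ n.

[⇐] Suppose 14 ∣ n and 10 ∣ n. Any common multiple of 14 and 10 is a multiple of their lcm; here lcm(14, 10) = 14·10/gcd(14, 10) = 140/2 = 70, so 70 ∣ n.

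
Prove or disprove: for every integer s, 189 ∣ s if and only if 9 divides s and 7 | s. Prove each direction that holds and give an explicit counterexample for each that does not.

Only the forward direction holds.

[⇒] If 189 ∣ s, write s = 189q. Since 189 = 21·9, s = 9·(21q), so 9 ∣ s; and since 189 = 27·7, s = 7·(27q), so 7 ∣ s.

[⇐] This fails: take s = 63. Both 9 ∣ 63 and 7 ∣ 63, yet 63 is not a multiple of 189 (since 63 = 0·189 + 63), so 189 ∤ 63.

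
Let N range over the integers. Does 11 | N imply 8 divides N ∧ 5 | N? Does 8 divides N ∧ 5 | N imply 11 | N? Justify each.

Neither implication holds.

(⟹) This fails: take N = 11. Certainly 11 ∣ 11, but 8 ∤ 11.

(⟸) This fails: take N = 40. Both 8 ∣ 40 and 5 ∣ 40, yet 40 is not a multiple of 11 (since 40 = 3·11 + 7), so 11 ∤ 40.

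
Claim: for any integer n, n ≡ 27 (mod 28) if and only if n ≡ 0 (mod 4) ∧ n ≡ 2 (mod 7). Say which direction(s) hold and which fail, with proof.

Forward direction. This fails: n = 27 gives 27 ≡ 27 (mod 28) but 27 ≡ 3 (mod 4), so the conjunction on the right does not hold.

Converse. This fails: n = 16 satisfies both congruences on the right (16 ≡ 0 mod 4 and 16 ≡ 2 mod 7) yet 16 ≡ 16 (mod 28), not 27.

Both directions fail.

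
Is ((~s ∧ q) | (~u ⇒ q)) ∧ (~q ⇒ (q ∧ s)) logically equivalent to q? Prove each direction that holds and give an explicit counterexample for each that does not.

(⟸) Assume the antecedent. If u is true, the antecedent forces (u = T, q = T, s = F) or (u = T, q = T, s = T), and the consequent holds there. If u is false, the antecedent forces (u = F, q = T, s = F) or (u = F, q = T, s = T), and the consequent holds there. Either way the consequent holds.

(⟹) Assume the antecedent. If u is true, the antecedent forces (u = T, q = T, s = F) or (u = T, q = T, s = T), and q holds there. If u is false, the antecedent forces (u = F, q = T, s = F) or (u = F, q = T, s = T), and q holds there. Either way q holds.

Both directions hold.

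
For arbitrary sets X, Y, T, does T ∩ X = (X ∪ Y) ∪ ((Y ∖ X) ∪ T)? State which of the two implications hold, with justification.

(⟹) Let x ∈ T ∩ X. Then either x ∈ X ∩ T and x ∉ Y; or x ∈ X ∩ Y ∩ T. In each case x ∈ (X ∪ Y) ∪ ((Y ∖ X) ∪ T), so T ∩ X ⊆ (X ∪ Y) ∪ ((Y ∖ X) ∪ T).

(⟸) This inclusion fails. Take X = {1}, Y = ∅, T = ∅; then 1 ∈ (X ∪ Y) ∪ ((Y ∖ X) ∪ T) but 1 ∉ T ∩ X.

Only the forward inclusion holds.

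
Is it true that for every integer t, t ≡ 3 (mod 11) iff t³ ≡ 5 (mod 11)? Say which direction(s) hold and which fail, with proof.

(⇒) Suppose t ≡ 3 (mod 11). Write t = 11j + 3. Then (11j + 3)³ = 1331j³ + 1089j² + 297j + 27 = 11(121j³ + 99j² + 27j + 2) + 5, so t³ ≡ 5 (mod 11).

(⇐) For the converse, argue contrapositively. If t ≢ 3 (mod 11), then t is congruent to one of 0, 1, 2, 4, 5, 6, 7, 8, 9, 10 modulo 11, and these give t³ ≡ 0, 1, 8, 9, 4, 7, 2, 6, 3, 10 respectively — never 5.

Equivalent; both directions hold.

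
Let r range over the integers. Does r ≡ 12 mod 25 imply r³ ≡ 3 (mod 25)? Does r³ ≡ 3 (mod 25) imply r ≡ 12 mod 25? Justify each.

(←) Suppose r³ ≡ 3 (mod 25). The only residue r in {0, …, 24} with r³ ≡ 3 (mod 25) is r = 12, so r ≡ 12 (mod 25).

(→) Suppose r ≡ 12 mod 25. Write r = 25j + 12. Then (25j + 12)³ = 15625j³ + 22500j² + 10800j + 1728 = 25(625j³ + 900j² + 432j + 69) + 3, so r³ ≡ 3 (mod 25).

Both directions hold; the statement is true.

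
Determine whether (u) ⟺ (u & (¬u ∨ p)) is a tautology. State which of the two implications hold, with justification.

(⇒) fails; (⇐) holds.

(⟹) This fails. Under u = T, p = F, the left side is true but the right side is false.

(⟸) Assume the antecedent. If u is true, u reduces to true regardless of the other variables. If u is false, the antecedent cannot hold. Either way u holds.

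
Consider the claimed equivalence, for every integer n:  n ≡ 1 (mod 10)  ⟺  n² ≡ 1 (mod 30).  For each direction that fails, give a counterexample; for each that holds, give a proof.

(⇒) fails and (⇐) fails.

(⇒) This fails: take n = 21. Then 21 ≡ 1 (mod 10), but 21² = 441 ≡ 21 (mod 30), not 1.

(⇐) This fails: take n = 19. Then 19² = 361 ≡ 1 (mod 30), yet 19 ≡ 9 (mod 10), not 1.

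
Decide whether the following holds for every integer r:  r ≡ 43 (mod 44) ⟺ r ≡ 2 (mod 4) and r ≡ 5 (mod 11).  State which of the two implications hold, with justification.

Neither implication holds.

[⇒] This fails: r = 43 gives 43 ≡ 43 (mod 44) but 43 ≡ 3 (mod 4), so the conjunction on the right does not hold.

[⇐] This fails: r = 38 satisfies both congruences on the right (38 ≡ 2 mod 4 and 38 ≡ 5 mod 11) yet 38 ≡ 38 (mod 44), not 43.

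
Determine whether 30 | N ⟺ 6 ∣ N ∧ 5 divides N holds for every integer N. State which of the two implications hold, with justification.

The biconditional holds.

[⇒] If 30 ∣ N, write N = 30q. Since 30 = 5·6, N = 6·(5q), so 6 ∣ N; and since 30 = 6·5, N = 5·(6q), so 5 ∣ N.

[⇐] Suppose 6 ∣ N and 5 ∣ N. Any common multiple of 6 and 5 is a multiple of their lcm; here gcd(6, 5) = 1, so lcm(6, 5) = 6·5 = 30, so 30 ∣ N.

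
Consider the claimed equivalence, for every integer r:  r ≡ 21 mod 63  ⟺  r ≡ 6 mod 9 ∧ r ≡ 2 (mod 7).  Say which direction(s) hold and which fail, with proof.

Neither implication holds.

(→) This fails: r = 21 gives 21 ≡ 21 (mod 63) but 21 ≡ 3 (mod 9), so the conjunction on the right does not hold.

(←) This fails: r = 51 satisfies both congruences on the right (51 ≡ 6 mod 9 and 51 ≡ 2 mod 7) yet 51 ≡ 51 (mod 63), not 21.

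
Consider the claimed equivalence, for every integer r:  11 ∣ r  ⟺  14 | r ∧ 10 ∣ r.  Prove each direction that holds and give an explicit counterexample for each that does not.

(⇒) fails and (⇐) fails.

(→) This fails: take r = 11. Certainly 11 ∣ 11, but 14 ∤ 11.

(←) This fails: take r = 70. Both 14 ∣ 70 and 10 ∣ 70, yet 70 is not a multiple of 11 (since 70 = 6·11 + 4), so 11 ∤ 70.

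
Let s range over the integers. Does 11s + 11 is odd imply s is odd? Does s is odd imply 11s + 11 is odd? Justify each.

Neither implication holds.

(→) This fails: s = 6 gives 11s + 11 = 77, which is odd, but 6 is even, not odd.

(←) This also fails: s = 7 is odd, but 11s + 11 = 88 is even, not odd.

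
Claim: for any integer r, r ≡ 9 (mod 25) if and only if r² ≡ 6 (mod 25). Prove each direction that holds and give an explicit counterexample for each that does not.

Not equivalent: only (⇒) holds.

(←) This fails: take r = 16. Then 16² = 256 ≡ 6 (mod 25), yet 16 ≡ 16 (mod 25), not 9.

(→) Suppose r ≡ 9 (mod 25). Write r = 25j + 9. Then (25j + 9)² = 625j² + 450j + 81 = 25(25j² + 18j + 3) + 6, so r² ≡ 6 (mod 25).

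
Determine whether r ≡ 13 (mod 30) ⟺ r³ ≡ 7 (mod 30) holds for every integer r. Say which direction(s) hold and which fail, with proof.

(⇒) Suppose r ≡ 13 (mod 30). Write r = 30j + 13. Then (30j + 13)³ = 27000j³ + 35100j² + 15210j + 2197 = 30(900j³ + 1170j² + 507j + 73) + 7, so r³ ≡ 7 (mod 30).

(⇐) Conversely, suppose r³ ≡ 7 (mod 30). The only residue r in {0, …, 29} with r³ ≡ 7 (mod 30) is r = 13, so r ≡ 13 (mod 30).

The biconditional holds.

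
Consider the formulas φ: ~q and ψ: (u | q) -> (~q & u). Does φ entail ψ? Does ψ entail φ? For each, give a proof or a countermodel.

(→) Assume the antecedent. If q is true, the antecedent cannot hold. If q is false, (u | q) -> (~q & u) reduces to true regardless of the other variables. Either way (u | q) -> (~q & u) holds.

(←) Assume the antecedent. If q is true, the antecedent cannot hold. If q is false, ~q reduces to true regardless of the other variables. Either way ~q holds.

The biconditional holds.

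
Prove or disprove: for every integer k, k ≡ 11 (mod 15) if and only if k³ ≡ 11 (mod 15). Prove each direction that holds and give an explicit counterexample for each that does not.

Forward direction. Suppose k ≡ 11 (mod 15). Write k = 15j + 11. Then (15j + 11)³ = 3375j³ + 7425j² + 5445j + 1331 = 15(225j³ + 495j² + 363j + 88) + 11, so k³ ≡ 11 (mod 15).

Converse. Suppose k³ ≡ 11 (mod 15). The only residue r in {0, …, 14} with r³ ≡ 11 (mod 15) is r = 11, so k ≡ 11 (mod 15).

Equivalent; both directions hold.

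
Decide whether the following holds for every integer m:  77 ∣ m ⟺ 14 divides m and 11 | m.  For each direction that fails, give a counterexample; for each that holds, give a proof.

[⇒] This fails: take m = 77. Certainly 77 ∣ 77, but 14 ∤ 77.

[⇐] Suppose 14 ∣ m and 11 ∣ m. Any common multiple of 14 and 11 is a multiple of their lcm; here gcd(14, 11) = 1, so lcm(14, 11) = 14·11 = 154, so 154 ∣ m. Since 77 ∣ 154, it follows that 77 ∣ m.

Only the reverse direction holds.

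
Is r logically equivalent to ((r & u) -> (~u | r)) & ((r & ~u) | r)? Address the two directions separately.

Converse. Assume the antecedent. If r is true, r reduces to true regardless of the other variables. If r is false, the antecedent cannot hold. Either way r holds.

Forward direction. Assume the antecedent. If r is true, the consequent reduces to true regardless of the other variables. If r is false, the antecedent cannot hold. Either way the consequent holds.

Both implications hold.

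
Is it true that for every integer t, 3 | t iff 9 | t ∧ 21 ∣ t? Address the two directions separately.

(⟹) This fails: take t = 3. Certainly 3 ∣ 3, but 9 ∤ 3.

(⟸) Suppose 9 ∣ t and 21 ∣ t. Any common multiple of 9 and 21 is a multiple of their lcm; here lcm(9, 21) = 9·21/gcd(9, 21) = 189/3 = 63, so 63 ∣ t. Since 3 ∣ 63, it follows that 3 ∣ t.

Not equivalent: only (⇐) holds.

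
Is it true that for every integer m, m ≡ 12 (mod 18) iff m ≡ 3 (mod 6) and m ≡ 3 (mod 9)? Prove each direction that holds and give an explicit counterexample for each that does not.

(⇒) fails and (⇐) fails.

(→) This fails: m = 12 gives 12 ≡ 12 (mod 18) but 12 ≡ 0 (mod 6), so the conjunction on the right does not hold.

(←) This fails: m = 3 satisfies both congruences on the right (3 ≡ 3 mod 6 and 3 ≡ 3 mod 9) yet 3 ≡ 3 (mod 18), not 12.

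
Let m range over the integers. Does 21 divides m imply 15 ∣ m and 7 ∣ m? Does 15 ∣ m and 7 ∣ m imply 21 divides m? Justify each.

Only the reverse direction holds.

(⟹) This fails: take m = 21. Certainly 21 ∣ 21, but 15 ∤ 21.

(⟸) Suppose 15 ∣ m and 7 ∣ m. Any common multiple of 15 and 7 is a multiple of their lcm; here gcd(15, 7) = 1, so lcm(15, 7) = 15·7 = 105, so 105 ∣ m. Since 21 ∣ 105, it follows that 21 ∣ m.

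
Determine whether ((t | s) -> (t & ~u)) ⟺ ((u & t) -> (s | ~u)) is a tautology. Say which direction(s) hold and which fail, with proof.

(⇒) holds; (⇐) fails.

[⇒] Assume the antecedent. If u is true, the antecedent forces (s = F, u = T, t = F), and (u & t) -> (s | ~u) holds there. If u is false, (u & t) -> (s | ~u) reduces to true regardless of the other variables. Either way (u & t) -> (s | ~u) holds.

[⇐] This fails. Under s = T, u = F, t = F, the left side is false but the right side is true.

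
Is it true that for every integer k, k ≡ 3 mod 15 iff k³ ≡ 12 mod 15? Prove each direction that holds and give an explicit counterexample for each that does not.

[⇐] Suppose k³ ≡ 12 (mod 15). The only residue r in {0, …, 14} with r³ ≡ 12 (mod 15) is r = 3, so k ≡ 3 (mod 15).

[⇒] Suppose k ≡ 3 mod 15. Write k = 15j + 3. Then (15j + 3)³ = 3375j³ + 2025j² + 405j + 27 = 15(225j³ + 135j² + 27j + 1) + 12, so k³ ≡ 12 (mod 15).

Equivalent; both directions hold.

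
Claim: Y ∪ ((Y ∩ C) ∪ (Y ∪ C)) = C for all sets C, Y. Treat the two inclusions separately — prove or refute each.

Only the reverse inclusion holds.

Forward inclusion. This inclusion fails. Take C = ∅, Y = {1}; then 1 ∈ Y ∪ ((Y ∩ C) ∪ (Y ∪ C)) but 1 ∉ C.

Reverse inclusion. Let x ∈ C. Then either x ∈ C and x ∉ Y; or x ∈ C ∩ Y. In each case x ∈ Y ∪ ((Y ∩ C) ∪ (Y ∪ C)), so C ⊆ Y ∪ ((Y ∩ C) ∪ (Y ∪ C)).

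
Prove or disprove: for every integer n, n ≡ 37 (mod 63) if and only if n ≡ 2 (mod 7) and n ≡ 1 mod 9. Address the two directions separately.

Both implications hold.

(⟹) Suppose n ≡ 37 (mod 63); write n = 63j + 37. Since 7 ∣ 63, reducing mod 7 gives n ≡ 37 ≡ 2 (mod 7); since 9 ∣ 63, reducing mod 9 gives n ≡ 37 ≡ 1 (mod 9).

(⟸) Conversely, if n ≡ 2 (mod 7) and n ≡ 1 (mod 9), then by the Chinese remainder theorem n ≡ 37 (mod 63). This is exactly n ≡ 37 (mod 63).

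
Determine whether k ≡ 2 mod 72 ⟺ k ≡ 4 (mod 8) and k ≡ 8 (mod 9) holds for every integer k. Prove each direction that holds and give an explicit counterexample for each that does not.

(⇒) fails and (⇐) fails.

(→) This fails: k = 2 gives 2 ≡ 2 (mod 72) but 2 ≡ 2 (mod 8), so the conjunction on the right does not hold.

(←) This fails: k = 44 satisfies both congruences on the right (44 ≡ 4 mod 8 and 44 ≡ 8 mod 9) yet 44 ≡ 44 (mod 72), not 2.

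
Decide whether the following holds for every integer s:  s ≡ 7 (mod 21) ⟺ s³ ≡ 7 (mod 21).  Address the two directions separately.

Both directions hold; the statement is true.

(⇒) Suppose s ≡ 7 (mod 21). Write s = 21j + 7. Then (21j + 7)³ = 9261j³ + 9261j² + 3087j + 343 = 21(441j³ + 441j² + 147j + 16) + 7, so s³ ≡ 7 (mod 21).

(⇐) Conversely, suppose s³ ≡ 7 (mod 21). The only residue r in {0, …, 20} with r³ ≡ 7 (mod 21) is r = 7, so s ≡ 7 (mod 21).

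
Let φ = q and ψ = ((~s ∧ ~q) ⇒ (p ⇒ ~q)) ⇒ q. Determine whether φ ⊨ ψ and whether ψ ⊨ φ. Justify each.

The biconditional holds.

[⇒] Assume the antecedent. If p is true, the antecedent forces (p = T, s = F, q = T) or (p = T, s = T, q = T), and ((~s ∧ ~q) ⇒ (p ⇒ ~q)) ⇒ q holds there. If p is false, the antecedent forces (p = F, s = F, q = T) or (p = F, s = T, q = T), and ((~s ∧ ~q) ⇒ (p ⇒ ~q)) ⇒ q holds there. Either way ((~s ∧ ~q) ⇒ (p ⇒ ~q)) ⇒ q holds.

[⇐] Assume the antecedent. If p is true, the antecedent forces (p = T, s = F, q = T) or (p = T, s = T, q = T), and q holds there. If p is false, the antecedent forces (p = F, s = F, q = T) or (p = F, s = T, q = T), and q holds there. Either way q holds.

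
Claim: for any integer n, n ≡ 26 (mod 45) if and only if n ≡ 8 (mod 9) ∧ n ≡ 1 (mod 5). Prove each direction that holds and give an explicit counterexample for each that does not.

[⇐] If n ≡ 8 (mod 9) and n ≡ 1 (mod 5), then by the Chinese remainder theorem n ≡ 26 (mod 45). This is exactly n ≡ 26 (mod 45).

[⇒] Suppose n ≡ 26 (mod 45); write n = 45j + 26. Since 9 ∣ 45, reducing mod 9 gives n ≡ 26 ≡ 8 (mod 9); since 5 ∣ 45, reducing mod 5 gives n ≡ 26 ≡ 1 (mod 5).

Equivalent; both directions hold.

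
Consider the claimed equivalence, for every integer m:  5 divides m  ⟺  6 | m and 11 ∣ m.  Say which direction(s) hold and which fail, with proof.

(⇒) This fails: take m = 5. Certainly 5 ∣ 5, but 6 ∤ 5.

(⇐) This fails: take m = 66. Both 6 ∣ 66 and 11 ∣ 66, yet 66 is not a multiple of 5 (since 66 = 13·5 + 1), so 5 ∤ 66.

(⇒) fails and (⇐) fails.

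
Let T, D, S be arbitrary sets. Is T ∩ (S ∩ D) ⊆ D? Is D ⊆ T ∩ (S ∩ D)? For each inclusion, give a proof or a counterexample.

Forward inclusion. Let x ∈ T ∩ (S ∩ D). Then x ∈ T ∩ D ∩ S, from which x ∈ D.

Reverse inclusion. This inclusion fails. Take T = ∅, D = {1}, S = ∅; then 1 ∈ D but 1 ∉ T ∩ (S ∩ D).

The sets are not equal: only the forward inclusion holds.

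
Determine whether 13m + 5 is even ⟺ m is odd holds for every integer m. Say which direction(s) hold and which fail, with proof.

(⟹) Suppose 13m + 5 is even. Since 13 is odd, 13m and m have the same parity, so 13m + 5 ≡ m + 5 (mod 2). As 5 is odd, 13m + 5 is even exactly when m is odd. Thus m is odd.

(⟸) Conversely, suppose m is odd; write m = 2j + 1. Then 13m + 5 = 13·(2j + 1) + 5 = 2·13j + 18, which is even.

The biconditional holds.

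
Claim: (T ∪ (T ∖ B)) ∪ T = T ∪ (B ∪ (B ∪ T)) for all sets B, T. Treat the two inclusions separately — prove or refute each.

(⟹) Let x ∈ (T ∪ (T ∖ B)) ∪ T. Then either x ∈ T and x ∉ B; or x ∈ B ∩ T. In each case x ∈ T ∪ (B ∪ (B ∪ T)), so (T ∪ (T ∖ B)) ∪ T ⊆ T ∪ (B ∪ (B ∪ T)).

(⟸) This inclusion fails. Take B = {1}, T = ∅; then 1 ∈ T ∪ (B ∪ (B ∪ T)) but 1 ∉ (T ∪ (T ∖ B)) ∪ T.

(⊆) holds; (⊇) fails.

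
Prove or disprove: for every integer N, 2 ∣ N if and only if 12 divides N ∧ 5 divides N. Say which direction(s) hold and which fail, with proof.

(→) This fails: take N = 2. Certainly 2 ∣ 2, but 12 ∤ 2.

(←) Suppose 12 ∣ N and 5 ∣ N. Any common multiple of 12 and 5 is a multiple of their lcm; here gcd(12, 5) = 1, so lcm(12, 5) = 12·5 = 60, so 60 ∣ N. Since 2 ∣ 60, it follows that 2 ∣ N.

Not equivalent: only (⇐) holds.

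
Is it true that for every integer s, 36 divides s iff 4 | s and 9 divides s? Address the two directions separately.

[⇒] If 36 ∣ s, write s = 36q. Since 36 = 9·4, s = 4·(9q), so 4 ∣ s; and since 36 = 4·9, s = 9·(4q), so 9 ∣ s.

[⇐] Suppose 4 ∣ s and 9 ∣ s. Any common multiple of 4 and 9 is a multiple of their lcm; here gcd(4, 9) = 1, so lcm(4, 9) = 4·9 = 36, so 36 ∣ s.

Both implications hold.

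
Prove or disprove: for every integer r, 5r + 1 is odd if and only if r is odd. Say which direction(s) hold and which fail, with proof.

(⇒) fails and (⇐) fails.

(⇒) This fails: r = 4 gives 5r + 1 = 21, which is odd, but 4 is even, not odd.

(⇐) This also fails: r = 3 is odd, but 5r + 1 = 16 is even, not odd.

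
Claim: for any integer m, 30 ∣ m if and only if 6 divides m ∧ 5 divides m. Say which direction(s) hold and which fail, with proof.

(⟹) If 30 ∣ m, write m = 30q. Since 30 = 5·6, m = 6·(5q), so 6 ∣ m; and since 30 = 6·5, m = 5·(6q), so 5 ∣ m.

(⟸) Suppose 6 ∣ m and 5 ∣ m. Any common multiple of 6 and 5 is a multiple of their lcm; here gcd(6, 5) = 1, so lcm(6, 5) = 6·5 = 30, so 30 ∣ m.

Both directions hold; the statement is true.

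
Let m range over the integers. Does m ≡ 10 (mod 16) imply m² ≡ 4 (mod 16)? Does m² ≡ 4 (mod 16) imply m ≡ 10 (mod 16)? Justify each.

(⟹) Suppose m ≡ 10 (mod 16). Write m = 16j + 10. Then (16j + 10)² = 256j² + 320j + 100 = 16(16j² + 20j + 6) + 4, so m² ≡ 4 (mod 16).

(⟸) This fails: take m = 2. Then 2² = 4 ≡ 4 (mod 16), yet 2 ≡ 2 (mod 16), not 10.

(⇒) holds; (⇐) fails.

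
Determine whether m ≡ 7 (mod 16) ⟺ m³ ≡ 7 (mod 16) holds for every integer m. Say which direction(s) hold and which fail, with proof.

Forward direction. Suppose m ≡ 7 (mod 16). Write m = 16j + 7. Then (16j + 7)³ = 4096j³ + 5376j² + 2352j + 343 = 16(256j³ + 336j² + 147j + 21) + 7, so m³ ≡ 7 (mod 16).

Converse. Suppose m³ ≡ 7 (mod 16). The only residue r in {0, …, 15} with r³ ≡ 7 (mod 16) is r = 7, so m ≡ 7 (mod 16).

Both directions hold; the statement is true.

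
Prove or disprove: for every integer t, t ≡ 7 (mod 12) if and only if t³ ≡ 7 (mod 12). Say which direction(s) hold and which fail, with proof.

Both directions hold; the statement is true.

[⇒] Suppose t ≡ 7 (mod 12). Write t = 12j + 7. Then (12j + 7)³ = 1728j³ + 3024j² + 1764j + 343 = 12(144j³ + 252j² + 147j + 28) + 7, so t³ ≡ 7 (mod 12).

[⇐] Conversely, suppose t³ ≡ 7 (mod 12). The only residue r in {0, …, 11} with r³ ≡ 7 (mod 12) is r = 7, so t ≡ 7 (mod 12).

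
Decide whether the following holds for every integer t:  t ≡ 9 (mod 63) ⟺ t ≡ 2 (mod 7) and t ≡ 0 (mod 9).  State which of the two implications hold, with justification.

Both directions hold.

(⟸) If t ≡ 2 (mod 7) and t ≡ 0 (mod 9), then by the Chinese remainder theorem t ≡ 9 (mod 63). This is exactly t ≡ 9 (mod 63).

(⟹) Suppose t ≡ 9 (mod 63); write t = 63j + 9. Since 7 ∣ 63, reducing mod 7 gives t ≡ 9 ≡ 2 (mod 7); since 9 ∣ 63, reducing mod 9 gives t ≡ 9 ≡ 0 (mod 9).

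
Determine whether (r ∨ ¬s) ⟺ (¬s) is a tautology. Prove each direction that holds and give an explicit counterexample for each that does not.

Converse. Assume the antecedent. If s is true, the antecedent cannot hold. If s is false, r ∨ ¬s reduces to true regardless of the other variables. Either way r ∨ ¬s holds.

Forward direction. This fails. Under s = T, r = T, the left side is true but the right side is false.

Only the converse holds.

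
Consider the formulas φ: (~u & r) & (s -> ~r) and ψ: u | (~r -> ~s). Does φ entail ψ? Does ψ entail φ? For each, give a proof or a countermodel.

Only the forward direction holds.

Forward direction. Assume the antecedent. If u is true, the antecedent cannot hold. If u is false, the antecedent forces (u = F, s = F, r = T), and u | (~r -> ~s) holds there. Either way u | (~r -> ~s) holds.

Converse. This fails. Under u = F, s = F, r = F, the left side is false but the right side is true.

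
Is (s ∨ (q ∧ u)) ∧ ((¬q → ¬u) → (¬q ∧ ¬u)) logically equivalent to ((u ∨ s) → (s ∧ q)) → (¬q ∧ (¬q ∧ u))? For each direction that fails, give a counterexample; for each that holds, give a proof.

Only the forward implication holds.

[⇒] Assume the antecedent. If u is true, the antecedent forces (u = T, s = T, q = F), and the consequent holds there. If u is false, the antecedent forces (u = F, s = T, q = F), and the consequent holds there. Either way the consequent holds.

[⇐] This fails. Under u = T, s = F, q = F, the left side is false but the right side is true.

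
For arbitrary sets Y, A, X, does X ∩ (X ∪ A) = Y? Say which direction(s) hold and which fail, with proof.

(⊆) This inclusion fails. Take Y = ∅, A = ∅, X = {1}; then 1 ∈ X ∩ (X ∪ A) but 1 ∉ Y.

(⊇) This inclusion fails. Take Y = {1}, A = ∅, X = ∅; then 1 ∈ Y but 1 ∉ X ∩ (X ∪ A).

Neither inclusion holds.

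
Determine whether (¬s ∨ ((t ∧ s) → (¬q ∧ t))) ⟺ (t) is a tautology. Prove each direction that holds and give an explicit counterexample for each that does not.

Both directions fail.

[⇒] This fails. Under q = F, s = F, t = F, the left side is true but the right side is false.

[⇐] This fails. Under q = T, s = T, t = T, the left side is false but the right side is true.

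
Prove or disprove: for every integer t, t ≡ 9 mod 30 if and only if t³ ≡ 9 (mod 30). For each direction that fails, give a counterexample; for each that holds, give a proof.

[⇒] Suppose t ≡ 9 mod 30. Write t = 30j + 9. Then (30j + 9)³ = 27000j³ + 24300j² + 7290j + 729 = 30(900j³ + 810j² + 243j + 24) + 9, so t³ ≡ 9 (mod 30).

[⇐] Conversely, suppose t³ ≡ 9 (mod 30). The only residue r in {0, …, 29} with r³ ≡ 9 (mod 30) is r = 9, so t ≡ 9 (mod 30).

Both implications hold.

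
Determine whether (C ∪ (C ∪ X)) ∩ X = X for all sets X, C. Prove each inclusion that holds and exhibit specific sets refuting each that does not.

The two sets are equal.

(⊆) Let x ∈ (C ∪ (C ∪ X)) ∩ X. Then either x ∈ X and x ∉ C; or x ∈ X ∩ C. In each case x ∈ X, so (C ∪ (C ∪ X)) ∩ X ⊆ X.

(⊇) Let x ∈ X. Then either x ∈ X and x ∉ C; or x ∈ X ∩ C. In each case x ∈ (C ∪ (C ∪ X)) ∩ X, so X ⊆ (C ∪ (C ∪ X)) ∩ X.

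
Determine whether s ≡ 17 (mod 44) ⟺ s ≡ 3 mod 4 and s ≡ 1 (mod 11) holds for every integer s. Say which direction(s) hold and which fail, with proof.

(⇒) This fails: s = 17 gives 17 ≡ 17 (mod 44) but 17 ≡ 1 (mod 4), so the conjunction on the right does not hold.

(⇐) This fails: s = 23 satisfies both congruences on the right (23 ≡ 3 mod 4 and 23 ≡ 1 mod 11) yet 23 ≡ 23 (mod 44), not 17.

Neither direction holds.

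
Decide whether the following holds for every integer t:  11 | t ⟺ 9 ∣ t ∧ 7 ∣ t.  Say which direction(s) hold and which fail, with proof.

(⟹) This fails: take t = 11. Certainly 11 ∣ 11, but 9 ∤ 11.

(⟸) This fails: take t = 63. Both 9 ∣ 63 and 7 ∣ 63, yet 63 is not a multiple of 11 (since 63 = 5·11 + 8), so 11 ∤ 63.

Neither direction holds.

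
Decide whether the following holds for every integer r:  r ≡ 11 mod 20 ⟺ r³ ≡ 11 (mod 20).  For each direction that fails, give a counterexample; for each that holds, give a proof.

Both implications hold.

(⟹) Suppose r ≡ 11 mod 20. Write r = 20j + 11. Then (20j + 11)³ = 8000j³ + 13200j² + 7260j + 1331 = 20(400j³ + 660j² + 363j + 66) + 11, so r³ ≡ 11 (mod 20).

(⟸) Conversely, suppose r³ ≡ 11 (mod 20). The only residue r in {0, …, 19} with r³ ≡ 11 (mod 20) is r = 11, so r ≡ 11 (mod 20).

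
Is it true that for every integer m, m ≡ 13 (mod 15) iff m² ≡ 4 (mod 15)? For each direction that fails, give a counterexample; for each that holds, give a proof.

Forward direction. Suppose m ≡ 13 (mod 15). Write m = 15j + 13. Then (15j + 13)² = 225j² + 390j + 169 = 15(15j² + 26j + 11) + 4, so m² ≡ 4 (mod 15).

Converse. This fails: take m = 2. Then 2² = 4 ≡ 4 (mod 15), yet 2 ≡ 2 (mod 15), not 13.

(⇒) holds; (⇐) fails.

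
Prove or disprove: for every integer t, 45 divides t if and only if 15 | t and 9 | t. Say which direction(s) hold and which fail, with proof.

Both directions hold; the statement is true.

[⇒] If 45 ∣ t, write t = 45q. Since 45 = 3·15, t = 15·(3q), so 15 ∣ t; and since 45 = 5·9, t = 9·(5q), so 9 ∣ t.

[⇐] Suppose 15 ∣ t and 9 ∣ t. Any common multiple of 15 and 9 is a multiple of their lcm; here lcm(15, 9) = 15·9/gcd(15, 9) = 135/3 = 45, so 45 ∣ t.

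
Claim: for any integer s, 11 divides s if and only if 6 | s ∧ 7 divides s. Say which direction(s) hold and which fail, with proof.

(⇒) fails and (⇐) fails.

(⇒) This fails: take s = 11. Certainly 11 ∣ 11, but 6 ∤ 11.

(⇐) This fails: take s = 42. Both 6 ∣ 42 and 7 ∣ 42, yet 42 is not a multiple of 11 (since 42 = 3·11 + 9), so 11 ∤ 42.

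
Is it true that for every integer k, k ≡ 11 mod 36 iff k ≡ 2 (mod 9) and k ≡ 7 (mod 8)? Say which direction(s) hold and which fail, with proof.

(⟹) This fails: k = 11 gives 11 ≡ 11 (mod 36) but 11 ≡ 3 (mod 8), so the conjunction on the right does not hold.

(⟸) Conversely, if k ≡ 2 (mod 9) and k ≡ 7 (mod 8), then by the Chinese remainder theorem k ≡ 47 (mod 72). Since 47 ≡ 11 (mod 36) and 36 ∣ 72, we get k ≡ 11 (mod 36).

(⇒) fails; (⇐) holds.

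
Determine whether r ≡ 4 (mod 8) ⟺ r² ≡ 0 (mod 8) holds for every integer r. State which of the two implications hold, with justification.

Only the forward direction holds.

(⇒) Suppose r ≡ 4 (mod 8). Write r = 8j + 4. Then (8j + 4)² = 64j² + 64j + 16 = 8(8j² + 8j + 2) + 0, so r² ≡ 0 (mod 8).

(⇐) This fails: take r = 0. Then 0² = 0 ≡ 0 (mod 8), yet 0 ≡ 0 (mod 8), not 4.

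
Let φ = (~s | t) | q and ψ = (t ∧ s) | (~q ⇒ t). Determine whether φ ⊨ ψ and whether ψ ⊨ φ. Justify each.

(⇒) This fails. Under t = F, q = F, s = F, the left side is true but the right side is false.

(⇐) Assume the antecedent. If t is true, (~s | t) | q reduces to true regardless of the other variables. If t is false, the antecedent forces (t = F, q = T, s = F) or (t = F, q = T, s = T), and (~s | t) | q holds there. Either way (~s | t) | q holds.

Only the converse holds.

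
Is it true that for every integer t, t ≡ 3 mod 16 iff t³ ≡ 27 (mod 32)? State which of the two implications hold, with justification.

The forward direction fails; the converse holds.

Forward direction. This fails: take t = 19. Then 19 ≡ 3 (mod 16), but 19³ = 6859 ≡ 11 (mod 32), not 27.

Converse. The residues r modulo 32 with r³ ≡ 27 (mod 32) are exactly {3}, and each is ≡ 3 (mod 16).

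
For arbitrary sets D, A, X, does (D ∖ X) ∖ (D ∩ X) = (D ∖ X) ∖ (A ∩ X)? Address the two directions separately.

(⟹) Let x ∈ (D ∖ X) ∖ (D ∩ X). Then either x ∈ D and x ∉ A, X; or x ∈ D ∩ A and x ∉ X. In each case x ∈ (D ∖ X) ∖ (A ∩ X), so (D ∖ X) ∖ (D ∩ X) ⊆ (D ∖ X) ∖ (A ∩ X).

(⟸) Let x ∈ (D ∖ X) ∖ (A ∩ X). Then either x ∈ D and x ∉ A, X; or x ∈ D ∩ A and x ∉ X. In each case x ∈ (D ∖ X) ∖ (D ∩ X), so (D ∖ X) ∖ (A ∩ X) ⊆ (D ∖ X) ∖ (D ∩ X).

The two sets are equal.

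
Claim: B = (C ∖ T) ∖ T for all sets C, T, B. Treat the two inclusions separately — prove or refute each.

Both inclusions fail.

Forward inclusion. This inclusion fails. Take C = ∅, T = ∅, B = {1}; then 1 ∈ B but 1 ∉ (C ∖ T) ∖ T.

Reverse inclusion. This inclusion fails. Take C = {1}, T = ∅, B = ∅; then 1 ∈ (C ∖ T) ∖ T but 1 ∉ B.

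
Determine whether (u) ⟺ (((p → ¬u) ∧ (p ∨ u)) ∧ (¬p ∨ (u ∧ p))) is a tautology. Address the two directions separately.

The forward direction fails; the converse holds.

(⟹) This fails. Under p = T, u = T, the left side is true but the right side is false.

(⟸) Assume the antecedent. If p is true, the antecedent cannot hold. If p is false, the antecedent forces (p = F, u = T), and u holds there. Either way u holds.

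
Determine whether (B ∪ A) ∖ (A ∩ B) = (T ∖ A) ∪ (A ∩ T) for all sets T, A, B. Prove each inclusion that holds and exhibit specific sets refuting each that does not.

Forward inclusion. This inclusion fails. Take T = ∅, A = {1}, B = ∅; then 1 ∈ (B ∪ A) ∖ (A ∩ B) but 1 ∉ (T ∖ A) ∪ (A ∩ T).

Reverse inclusion. This inclusion fails. Take T = {1}, A = ∅, B = ∅; then 1 ∈ (T ∖ A) ∪ (A ∩ T) but 1 ∉ (B ∪ A) ∖ (A ∩ B).

(⊆) fails and (⊇) fails.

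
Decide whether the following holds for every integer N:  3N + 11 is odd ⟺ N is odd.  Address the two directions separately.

Neither implication holds.

[⇒] This fails: N = 0 gives 3N + 11 = 11, which is odd, but 0 is even, not odd.

[⇐] This also fails: N = 1 is odd, but 3N + 11 = 14 is even, not odd.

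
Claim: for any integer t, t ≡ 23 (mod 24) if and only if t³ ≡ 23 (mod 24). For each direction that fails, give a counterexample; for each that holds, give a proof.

Equivalent; both directions hold.

Forward direction. Suppose t ≡ 23 (mod 24). Write t = 24j + 23. Then (24j + 23)³ = 13824j³ + 39744j² + 38088j + 12167 = 24(576j³ + 1656j² + 1587j + 506) + 23, so t³ ≡ 23 (mod 24).

Converse. Suppose t³ ≡ 23 (mod 24). The only residue r in {0, …, 23} with r³ ≡ 23 (mod 24) is r = 23, so t ≡ 23 (mod 24).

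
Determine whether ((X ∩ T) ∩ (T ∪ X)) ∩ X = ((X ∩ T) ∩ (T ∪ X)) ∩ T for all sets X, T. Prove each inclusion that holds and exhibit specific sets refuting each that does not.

Reverse inclusion. Let x ∈ ((X ∩ T) ∩ (T ∪ X)) ∩ T. Then x ∈ X ∩ T, from which x ∈ ((X ∩ T) ∩ (T ∪ X)) ∩ X.

Forward inclusion. Let x ∈ ((X ∩ T) ∩ (T ∪ X)) ∩ X. Then x ∈ X ∩ T, from which x ∈ ((X ∩ T) ∩ (T ∪ X)) ∩ T.

Both inclusions hold; the sets are equal.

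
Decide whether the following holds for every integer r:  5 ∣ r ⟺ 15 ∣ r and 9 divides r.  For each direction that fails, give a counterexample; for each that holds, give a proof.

(⟹) This fails: take r = 5. Certainly 5 ∣ 5, but 15 ∤ 5.

(⟸) Suppose 15 ∣ r and 9 ∣ r. Any common multiple of 15 and 9 is a multiple of their lcm; here lcm(15, 9) = 15·9/gcd(15, 9) = 135/3 = 45, so 45 ∣ r. Since 5 ∣ 45, it follows that 5 ∣ r.

Only the reverse direction holds.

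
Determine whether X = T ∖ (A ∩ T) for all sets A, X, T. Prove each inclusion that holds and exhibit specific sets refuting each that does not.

(⊆) This inclusion fails. Take A = ∅, X = {1}, T = ∅; then 1 ∈ X but 1 ∉ T ∖ (A ∩ T).

(⊇) This inclusion fails. Take A = ∅, X = ∅, T = {1}; then 1 ∈ T ∖ (A ∩ T) but 1 ∉ X.

Neither inclusion holds.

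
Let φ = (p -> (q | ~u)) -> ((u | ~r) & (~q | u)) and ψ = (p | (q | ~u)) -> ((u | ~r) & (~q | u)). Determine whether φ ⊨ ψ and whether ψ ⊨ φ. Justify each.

(→) Assume the antecedent. If u is true, the consequent reduces to true regardless of the other variables. If u is false, the antecedent forces (p = F, q = F, r = F, u = F) or (p = T, q = F, r = F, u = F), and the consequent holds there. Either way the consequent holds.

(←) Assume the antecedent. If u is true, the consequent reduces to true regardless of the other variables. If u is false, the antecedent forces (p = F, q = F, r = F, u = F) or (p = T, q = F, r = F, u = F), and the consequent holds there. Either way the consequent holds.

Both directions hold; the statement is true.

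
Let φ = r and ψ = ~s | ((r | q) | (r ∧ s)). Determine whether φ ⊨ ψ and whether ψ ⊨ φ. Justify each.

Only the forward implication holds.

(→) Assume the antecedent. If s is true, the antecedent forces (s = T, r = T, q = F) or (s = T, r = T, q = T), and ~s | ((r | q) | (r ∧ s)) holds there. If s is false, ~s | ((r | q) | (r ∧ s)) reduces to true regardless of the other variables. Either way ~s | ((r | q) | (r ∧ s)) holds.

(←) This fails. Under s = F, r = F, q = F, the left side is false but the right side is true.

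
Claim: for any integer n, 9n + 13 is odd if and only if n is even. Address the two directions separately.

(⇒) Suppose 9n + 13 is odd. Since 9 is odd, 9n and n have the same parity, so 9n + 13 ≡ n + 13 (mod 2). As 13 is odd, 9n + 13 is odd exactly when n is even. Thus n is even.

(⇐) Conversely, suppose n is even; write n = 2j. Then 9n + 13 = 9·(2j) + 13 = 2·9j + 13, which is odd.

Both implications hold.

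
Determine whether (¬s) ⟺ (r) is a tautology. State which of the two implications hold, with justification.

(⇒) This fails. Under s = F, r = F, the left side is true but the right side is false.

(⇐) This fails. Under s = T, r = T, the left side is false but the right side is true.

Neither implication holds.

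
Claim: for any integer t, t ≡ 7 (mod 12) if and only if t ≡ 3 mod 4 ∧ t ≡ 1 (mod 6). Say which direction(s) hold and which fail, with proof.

Forward direction. Suppose t ≡ 7 (mod 12); write t = 12j + 7. Since 4 ∣ 12, reducing mod 4 gives t ≡ 7 ≡ 3 (mod 4); since 6 ∣ 12, reducing mod 6 gives t ≡ 7 ≡ 1 (mod 6).

Converse. If t ≡ 3 (mod 4) and t ≡ 1 (mod 6), then by the Chinese remainder theorem t ≡ 7 (mod 12). This is exactly t ≡ 7 (mod 12).

Both directions hold; the statement is true.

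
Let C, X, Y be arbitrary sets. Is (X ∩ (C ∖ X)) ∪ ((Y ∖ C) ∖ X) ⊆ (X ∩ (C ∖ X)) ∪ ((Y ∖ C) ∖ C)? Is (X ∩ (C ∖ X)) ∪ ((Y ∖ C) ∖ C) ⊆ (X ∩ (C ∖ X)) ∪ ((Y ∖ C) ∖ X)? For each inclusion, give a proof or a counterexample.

(⊆) Let x ∈ (X ∩ (C ∖ X)) ∪ ((Y ∖ C) ∖ X). Then x ∈ Y and x ∉ C, X, from which x ∈ (X ∩ (C ∖ X)) ∪ ((Y ∖ C) ∖ C).

(⊇) This inclusion fails. Take C = ∅, X = {1}, Y = {1}; then 1 ∈ (X ∩ (C ∖ X)) ∪ ((Y ∖ C) ∖ C) but 1 ∉ (X ∩ (C ∖ X)) ∪ ((Y ∖ C) ∖ X).

Only the forward inclusion holds.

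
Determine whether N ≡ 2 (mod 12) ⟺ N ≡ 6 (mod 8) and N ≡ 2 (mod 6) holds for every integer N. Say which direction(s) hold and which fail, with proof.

[⇒] This fails: N = 2 gives 2 ≡ 2 (mod 12) but 2 ≡ 2 (mod 8), so the conjunction on the right does not hold.

[⇐] Conversely, if N ≡ 6 (mod 8) and N ≡ 2 (mod 6), then by the Chinese remainder theorem N ≡ 14 (mod 24). Since 14 ≡ 2 (mod 12) and 12 ∣ 24, we get N ≡ 2 (mod 12).

Not equivalent: only (⇐) holds.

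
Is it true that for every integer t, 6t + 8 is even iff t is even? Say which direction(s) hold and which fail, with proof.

Converse. Suppose t is even. Since 6 is even, 6t is even for every t, so 6t + 8 has the same parity as 8, which is even. Hence 6t + 8 is even.

Forward direction. This fails: take t = 1. Then 6t + 8 = 14, which is even, yet t = 1 is odd, not even.

Not equivalent: only (⇐) holds.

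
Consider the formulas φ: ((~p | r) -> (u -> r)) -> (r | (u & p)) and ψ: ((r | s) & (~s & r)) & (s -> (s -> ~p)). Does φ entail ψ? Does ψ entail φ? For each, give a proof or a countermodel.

Only the converse holds.

[⇐] Assume the antecedent. If p is true, the antecedent forces (s = F, p = T, u = F, r = T) or (s = F, p = T, u = T, r = T), and the consequent holds there. If p is false, the antecedent forces (s = F, p = F, u = F, r = T) or (s = F, p = F, u = T, r = T), and the consequent holds there. Either way the consequent holds.

[⇒] This fails. Under s = F, p = F, u = T, r = F, the left side is true but the right side is false.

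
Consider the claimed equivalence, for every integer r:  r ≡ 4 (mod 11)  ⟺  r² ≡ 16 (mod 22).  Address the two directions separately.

Neither implication holds.

(⟹) This fails: take r = 15. Then 15 ≡ 4 (mod 11), but 15² = 225 ≡ 5 (mod 22), not 16.

(⟸) This fails: take r = 18. Then 18² = 324 ≡ 16 (mod 22), yet 18 ≡ 7 (mod 11), not 4.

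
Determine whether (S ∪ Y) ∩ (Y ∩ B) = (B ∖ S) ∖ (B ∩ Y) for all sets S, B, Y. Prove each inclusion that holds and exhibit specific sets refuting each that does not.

(⊆) fails and (⊇) fails.

(⊆) This inclusion fails. Take S = ∅, B = {1}, Y = {1}; then 1 ∈ (S ∪ Y) ∩ (Y ∩ B) but 1 ∉ (B ∖ S) ∖ (B ∩ Y).

(⊇) This inclusion fails. Take S = ∅, B = {1}, Y = ∅; then 1 ∈ (B ∖ S) ∖ (B ∩ Y) but 1 ∉ (S ∪ Y) ∩ (Y ∩ B).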